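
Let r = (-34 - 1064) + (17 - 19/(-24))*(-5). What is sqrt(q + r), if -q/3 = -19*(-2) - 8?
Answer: I*sqrt(183882)/12 ≈ 35.735*I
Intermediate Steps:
r = -28487/24 (r = -1098 + (17 - 19*(-1/24))*(-5) = -1098 + (17 + 19/24)*(-5) = -1098 + (427/24)*(-5) = -1098 - 2135/24 = -28487/24 ≈ -1187.0)
q = -90 (q = -3*(-19*(-2) - 8) = -3*(38 - 8) = -3*30 = -90)
sqrt(q + r) = sqrt(-90 - 28487/24) = sqrt(-30647/24) = I*sqrt(183882)/12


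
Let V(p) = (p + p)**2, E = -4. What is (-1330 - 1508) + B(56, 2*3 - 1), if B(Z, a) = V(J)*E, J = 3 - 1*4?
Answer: -2854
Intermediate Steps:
J = -1 (J = 3 - 4 = -1)
V(p) = 4*p**2 (V(p) = (2*p)**2 = 4*p**2)
B(Z, a) = -16 (B(Z, a) = (4*(-1)**2)*(-4) = (4*1)*(-4) = 4*(-4) = -16)
(-1330 - 1508) + B(56, 2*3 - 1) = (-1330 - 1508) - 16 = -2838 - 16 = -2854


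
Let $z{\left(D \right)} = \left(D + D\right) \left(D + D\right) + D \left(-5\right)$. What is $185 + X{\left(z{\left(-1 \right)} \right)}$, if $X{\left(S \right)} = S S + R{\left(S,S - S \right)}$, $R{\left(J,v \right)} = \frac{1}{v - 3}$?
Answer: $\frac{797}{3} \approx 265.67$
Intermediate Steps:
$R{\left(J,v \right)} = \frac{1}{-3 + v}$
$z{\left(D \right)} = - 5 D + 4 D^{2}$ ($z{\left(D \right)} = 2 D 2 D - 5 D = 4 D^{2} - 5 D = - 5 D + 4 D^{2}$)
$X{\left(S \right)} = - \frac{1}{3} + S^{2}$ ($X{\left(S \right)} = S S + \frac{1}{-3 + \left(S - S\right)} = S^{2} + \frac{1}{-3 + 0} = S^{2} + \frac{1}{-3} = S^{2} - \frac{1}{3} = - \frac{1}{3} + S^{2}$)
$185 + X{\left(z{\left(-1 \right)} \right)} = 185 - \left(\frac{1}{3} - \left(- (-5 + 4 \left(-1\right))\right)^{2}\right) = 185 - \left(\frac{1}{3} - \left(- (-5 - 4)\right)^{2}\right) = 185 - \left(\frac{1}{3} - \left(\left(-1\right) \left(-9\right)\right)^{2}\right) = 185 - \left(\frac{1}{3} - 9^{2}\right) = 185 + \left(- \frac{1}{3} + 81\right) = 185 + \frac{242}{3} = \frac{797}{3}$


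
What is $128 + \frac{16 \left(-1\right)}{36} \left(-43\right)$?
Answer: $\frac{1324}{9} \approx 147.11$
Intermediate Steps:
$128 + \frac{16 \left(-1\right)}{36} \left(-43\right) = 128 + \left(-16\right) \frac{1}{36} \left(-43\right) = 128 - - \frac{172}{9} = 128 + \frac{172}{9} = \frac{1324}{9}$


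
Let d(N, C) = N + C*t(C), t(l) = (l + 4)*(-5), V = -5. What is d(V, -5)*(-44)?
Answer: 1320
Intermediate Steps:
t(l) = -20 - 5*l (t(l) = (4 + l)*(-5) = -20 - 5*l)
d(N, C) = N + C*(-20 - 5*C)
d(V, -5)*(-44) = (-5 - 5*(-5)*(4 - 5))*(-44) = (-5 - 5*(-5)*(-1))*(-44) = (-5 - 25)*(-44) = -30*(-44) = 1320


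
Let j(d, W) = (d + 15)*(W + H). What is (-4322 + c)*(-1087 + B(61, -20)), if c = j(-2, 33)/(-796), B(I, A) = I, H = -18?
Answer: 1764980091/398 ≈ 4.4346e+6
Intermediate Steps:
j(d, W) = (-18 + W)*(15 + d) (j(d, W) = (d + 15)*(W - 18) = (15 + d)*(-18 + W) = (-18 + W)*(15 + d))
c = -195/796 (c = (-270 - 18*(-2) + 15*33 + 33*(-2))/(-796) = (-270 + 36 + 495 - 66)*(-1/796) = 195*(-1/796) = -195/796 ≈ -0.24497)
(-4322 + c)*(-1087 + B(61, -20)) = (-4322 - 195/796)*(-1087 + 61) = -3440507/796*(-1026) = 1764980091/398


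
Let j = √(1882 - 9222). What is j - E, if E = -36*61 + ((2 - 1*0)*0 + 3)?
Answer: 2193 + 2*I*√1835 ≈ 2193.0 + 85.674*I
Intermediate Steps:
j = 2*I*√1835 (j = √(-7340) = 2*I*√1835 ≈ 85.674*I)
E = -2193 (E = -2196 + ((2 + 0)*0 + 3) = -2196 + (2*0 + 3) = -2196 + (0 + 3) = -2196 + 3 = -2193)
j - E = 2*I*√1835 - 1*(-2193) = 2*I*√1835 + 2193 = 2193 + 2*I*√1835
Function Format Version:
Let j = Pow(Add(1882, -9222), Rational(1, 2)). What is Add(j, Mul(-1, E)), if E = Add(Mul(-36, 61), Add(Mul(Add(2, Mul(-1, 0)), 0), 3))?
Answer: Add(2193, Mul(2, I, Pow(1835, Rational(1, 2)))) ≈ Add(2193.0, Mul(85.674, I))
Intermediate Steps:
j = Mul(2, I, Pow(1835, Rational(1, 2))) (j = Pow(-7340, Rational(1, 2)) = Mul(2, I, Pow(1835, Rational(1, 2))) ≈ Mul(85.674, I))
E = -2193 (E = Add(-2196, Add(Mul(Add(2, 0), 0), 3)) = Add(-2196, Add(Mul(2, 0), 3)) = Add(-2196, Add(0, 3)) = Add(-2196, 3) = -2193)
Add(j, Mul(-1, E)) = Add(Mul(2, I, Pow(1835, Rational(1, 2))), Mul(-1, -2193)) = Add(Mul(2, I, Pow(1835, Rational(1, 2))), 2193) = Add(2193, Mul(2, I, Pow(1835, Rational(1, 2))))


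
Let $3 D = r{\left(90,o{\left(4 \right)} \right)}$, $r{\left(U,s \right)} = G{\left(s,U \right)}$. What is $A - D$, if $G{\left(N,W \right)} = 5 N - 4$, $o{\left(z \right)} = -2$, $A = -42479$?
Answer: $- \frac{127423}{3} \approx -42474.0$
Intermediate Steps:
$G{\left(N,W \right)} = -4 + 5 N$
$r{\left(U,s \right)} = -4 + 5 s$
$D = - \frac{14}{3}$ ($D = \frac{-4 + 5 \left(-2\right)}{3} = \frac{-4 - 10}{3} = \frac{1}{3} \left(-14\right) = - \frac{14}{3} \approx -4.6667$)
$A - D = -42479 - - \frac{14}{3} = -42479 + \frac{14}{3} = - \frac{127423}{3}$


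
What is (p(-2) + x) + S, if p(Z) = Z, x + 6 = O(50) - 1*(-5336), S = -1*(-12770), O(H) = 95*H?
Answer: 22848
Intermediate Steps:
S = 12770
x = 10080 (x = -6 + (95*50 - 1*(-5336)) = -6 + (4750 + 5336) = -6 + 10086 = 10080)
(p(-2) + x) + S = (-2 + 10080) + 12770 = 10078 + 12770 = 22848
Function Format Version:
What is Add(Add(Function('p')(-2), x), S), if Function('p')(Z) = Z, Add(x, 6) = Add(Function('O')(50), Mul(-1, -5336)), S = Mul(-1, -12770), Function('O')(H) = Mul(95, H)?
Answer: 22848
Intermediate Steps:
S = 12770
x = 10080 (x = Add(-6, Add(Mul(95, 50), Mul(-1, -5336))) = Add(-6, Add(4750, 5336)) = Add(-6, 10086) = 10080)
Add(Add(Function('p')(-2), x), S) = Add(Add(-2, 10080), 12770) = Add(10078, 12770) = 22848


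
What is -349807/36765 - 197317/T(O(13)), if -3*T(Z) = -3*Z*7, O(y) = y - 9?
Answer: -7264154101/1029420 ≈ -7056.5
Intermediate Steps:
O(y) = -9 + y
T(Z) = 7*Z (T(Z) = -(-3*Z)*7/3 = -(-7)*Z = 7*Z)
-349807/36765 - 197317/T(O(13)) = -349807/36765 - 197317*1/(7*(-9 + 13)) = -349807*1/36765 - 197317/(7*4) = -349807/36765 - 197317/28 = -7264154101/1029420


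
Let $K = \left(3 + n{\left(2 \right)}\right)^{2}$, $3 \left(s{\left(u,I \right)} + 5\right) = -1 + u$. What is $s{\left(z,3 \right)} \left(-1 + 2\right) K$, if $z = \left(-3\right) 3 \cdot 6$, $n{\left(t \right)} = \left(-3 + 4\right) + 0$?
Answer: $- \frac{1120}{3} \approx -373.33$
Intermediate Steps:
$n{\left(t \right)} = 1$ ($n{\left(t \right)} = 1 + 0 = 1$)
$z = -54$ ($z = \left(-9\right) 6 = -54$)
$s{\left(u,I \right)} = - \frac{16}{3} + \frac{u}{3}$ ($s{\left(u,I \right)} = -5 + \frac{-1 + u}{3} = -5 + \left(- \frac{1}{3} + \frac{u}{3}\right) = - \frac{16}{3} + \frac{u}{3}$)
$K = 16$ ($K = \left(3 + 1\right)^{2} = 4^{2} = 16$)
$s{\left(z,3 \right)} \left(-1 + 2\right) K = \left(- \frac{16}{3} + \frac{1}{3} \left(-54\right)\right) \left(-1 + 2\right) 16 = \left(- \frac{16}{3} - 18\right) 1 \cdot 16 = \left(- \frac{70}{3}\right) 1 \cdot 16 = \left(- \frac{70}{3}\right) 16 = - \frac{1120}{3}$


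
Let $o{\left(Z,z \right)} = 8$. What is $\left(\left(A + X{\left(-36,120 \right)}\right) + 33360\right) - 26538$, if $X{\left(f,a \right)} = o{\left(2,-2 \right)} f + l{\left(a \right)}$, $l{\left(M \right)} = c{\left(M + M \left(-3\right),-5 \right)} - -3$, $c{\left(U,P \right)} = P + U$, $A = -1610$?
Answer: $4682$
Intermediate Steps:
$l{\left(M \right)} = -2 - 2 M$ ($l{\left(M \right)} = \left(-5 + \left(M + M \left(-3\right)\right)\right) - -3 = \left(-5 + \left(M - 3 M\right)\right) + 3 = \left(-5 - 2 M\right) + 3 = -2 - 2 M$)
$X{\left(f,a \right)} = -2 - 2 a + 8 f$ ($X{\left(f,a \right)} = 8 f - \left(2 + 2 a\right) = -2 - 2 a + 8 f$)
$\left(\left(A + X{\left(-36,120 \right)}\right) + 33360\right) - 26538 = \left(\left(-1610 - 530\right) + 33360\right) - 26538 = \left(-2140 + 33360\right) - 26538 = 31220 - 26538 = 4682$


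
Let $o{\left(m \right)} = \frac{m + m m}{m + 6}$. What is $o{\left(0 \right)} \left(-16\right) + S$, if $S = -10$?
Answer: $-10$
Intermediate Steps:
$o{\left(m \right)} = \frac{m + m^{2}}{6 + m}$
$o{\left(0 \right)} \left(-16\right) + S = \frac{0 \left(1 + 0\right)}{6 + 0} \left(-16\right) - 10 = 0 \cdot \frac{1}{6} \cdot 1 \left(-16\right) - 10 = 0 \left(-16\right) - 10 = 0 - 10 = -10$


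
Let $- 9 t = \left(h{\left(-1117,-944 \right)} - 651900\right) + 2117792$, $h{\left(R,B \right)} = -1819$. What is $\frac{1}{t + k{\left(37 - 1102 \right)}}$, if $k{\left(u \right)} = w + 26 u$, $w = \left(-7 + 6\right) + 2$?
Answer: $- \frac{9}{1713274} \approx -5.2531 \cdot 10^{-6}$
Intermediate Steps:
$w = 1$ ($w = -1 + 2 = 1$)
$k{\left(u \right)} = 1 + 26 u$
$t = - \frac{1464073}{9}$ ($t = - \frac{\left(-1819 - 651900\right) + 2117792}{9} = - \frac{-653719 + 2117792}{9} = \left(- \frac{1}{9}\right) 1464073 = - \frac{1464073}{9} \approx -1.6267 \cdot 10^{5}$)
$\frac{1}{t + k{\left(37 - 1102 \right)}} = \frac{1}{- \frac{1464073}{9} + \left(1 + 26 \left(37 - 1102\right)\right)} = \frac{1}{- \frac{1464073}{9} + \left(1 + 26 \left(-1065\right)\right)} = \frac{1}{- \frac{1464073}{9} + \left(1 - 27690\right)} = \frac{1}{- \frac{1464073}{9} - 27689} = \frac{1}{- \frac{1713274}{9}} = - \frac{9}{1713274}$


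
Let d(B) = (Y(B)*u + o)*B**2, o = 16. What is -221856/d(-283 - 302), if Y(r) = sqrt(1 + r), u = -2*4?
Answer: -4622/16769025 - 4622*I*sqrt(146)/16769025 ≈ -0.00027563 - 0.0033304*I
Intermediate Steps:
u = -8
d(B) = B**2*(16 - 8*sqrt(1 + B)) (d(B) = (sqrt(1 + B)*(-8) + 16)*B**2 = (-8*sqrt(1 + B) + 16)*B**2 = (16 - 8*sqrt(1 + B))*B**2 = B**2*(16 - 8*sqrt(1 + B)))
-221856/d(-283 - 302) = -221856*1/(8*(-283 - 302)**2*(2 - sqrt(1 + (-283 - 302)))) = -221856*1/(2737800*(2 - sqrt(1 - 585))) = -221856*1/(2737800*(2 - sqrt(-584))) = -221856*1/(2737800*(2 - 2*I*sqrt(146))) = -221856/(5475600 - 5475600*I*sqrt(146))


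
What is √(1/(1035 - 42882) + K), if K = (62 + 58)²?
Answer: √25216868247753/41847 ≈ 120.00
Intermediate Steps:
K = 14400 (K = 120² = 14400)
√(1/(1035 - 42882) + K) = √(1/(1035 - 42882) + 14400) = √(1/(-41847) + 14400) = √(-1/41847 + 14400) = √(602596799/41847) = √25216868247753/41847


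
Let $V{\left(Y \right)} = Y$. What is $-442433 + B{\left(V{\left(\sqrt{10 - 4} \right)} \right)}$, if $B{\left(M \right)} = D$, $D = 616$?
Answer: $-441817$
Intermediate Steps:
$B{\left(M \right)} = 616$
$-442433 + B{\left(V{\left(\sqrt{10 - 4} \right)} \right)} = -442433 + 616 = -441817$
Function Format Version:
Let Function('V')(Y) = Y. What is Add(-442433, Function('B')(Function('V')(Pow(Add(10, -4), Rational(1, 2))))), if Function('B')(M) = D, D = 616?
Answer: -441817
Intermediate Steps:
Function('B')(M) = 616
Add(-442433, Function('B')(Function('V')(Pow(Add(10, -4), Rational(1, 2))))) = Add(-442433, 616) = -441817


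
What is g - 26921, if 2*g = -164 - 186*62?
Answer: -32769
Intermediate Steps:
g = -5848 (g = (-164 - 186*62)/2 = (-164 - 11532)/2 = (½)*(-11696) = -5848)
g - 26921 = -5848 - 26921 = -32769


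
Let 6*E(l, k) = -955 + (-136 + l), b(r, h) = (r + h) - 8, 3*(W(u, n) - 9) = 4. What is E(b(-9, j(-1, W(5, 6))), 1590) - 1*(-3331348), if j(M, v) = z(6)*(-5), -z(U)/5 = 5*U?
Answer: 9993865/3 ≈ 3.3313e+6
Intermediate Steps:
z(U) = -25*U
W(u, n) = 31/3 (W(u, n) = 9 + (1/3)*4 = 9 + 4/3 = 31/3)
j(M, v) = 750 (j(M, v) = -25*6*(-5) = -150*(-5) = 750)
b(r, h) = -8 + h + r (b(r, h) = (h + r) - 8 = -8 + h + r)
E(l, k) = -1091/6 + l/6 (E(l, k) = (-955 + (-136 + l))/6 = (-1091 + l)/6 = -1091/6 + l/6)
E(b(-9, j(-1, W(5, 6))), 1590) - 1*(-3331348) = (-1091/6 + (-8 + 750 - 9)/6) - 1*(-3331348) = (-1091/6 + (1/6)*733) + 3331348 = (-1091/6 + 733/6) + 3331348 = -179/3 + 3331348 = 9993865/3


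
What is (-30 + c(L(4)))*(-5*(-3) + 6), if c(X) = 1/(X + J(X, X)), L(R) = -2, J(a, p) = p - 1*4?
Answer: -5061/8 ≈ -632.63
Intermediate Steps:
J(a, p) = -4 + p (J(a, p) = p - 4 = -4 + p)
c(X) = 1/(-4 + 2*X) (c(X) = 1/(X + (-4 + X)) = 1/(-4 + 2*X))
(-30 + c(L(4)))*(-5*(-3) + 6) = (-30 + 1/(2*(-2 - 2)))*(-5*(-3) + 6) = (-30 + (½)/(-4))*(15 + 6) = (-30 + (½)*(-¼))*21 = (-30 - ⅛)*21 = -241/8*21 = -5061/8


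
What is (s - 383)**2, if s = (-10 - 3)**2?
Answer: 45796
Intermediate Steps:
s = 169 (s = (-13)**2 = 169)
(s - 383)**2 = (169 - 383)**2 = (-214)**2 = 45796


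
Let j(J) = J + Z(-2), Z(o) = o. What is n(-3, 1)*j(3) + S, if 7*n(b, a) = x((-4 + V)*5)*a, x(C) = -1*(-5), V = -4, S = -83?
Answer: -576/7 ≈ -82.286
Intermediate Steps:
j(J) = -2 + J (j(J) = J - 2 = -2 + J)
x(C) = 5
n(b, a) = 5*a/7 (n(b, a) = (5*a)/7 = 5*a/7)
n(-3, 1)*j(3) + S = ((5/7)*1)*(-2 + 3) - 83 = (5/7)*1 - 83 = 5/7 - 83 = -576/7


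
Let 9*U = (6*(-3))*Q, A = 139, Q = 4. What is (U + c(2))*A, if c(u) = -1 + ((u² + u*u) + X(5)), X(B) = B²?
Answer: 3336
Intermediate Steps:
U = -8 (U = ((6*(-3))*4)/9 = (-18*4)/9 = (⅑)*(-72) = -8)
c(u) = 24 + 2*u² (c(u) = -1 + ((u² + u*u) + 5²) = -1 + ((u² + u²) + 25) = -1 + (2*u² + 25) = -1 + (25 + 2*u²) = 24 + 2*u²)
(U + c(2))*A = (-8 + (24 + 2*2²))*139 = (-8 + (24 + 2*4))*139 = (-8 + (24 + 8))*139 = (-8 + 32)*139 = 24*139 = 3336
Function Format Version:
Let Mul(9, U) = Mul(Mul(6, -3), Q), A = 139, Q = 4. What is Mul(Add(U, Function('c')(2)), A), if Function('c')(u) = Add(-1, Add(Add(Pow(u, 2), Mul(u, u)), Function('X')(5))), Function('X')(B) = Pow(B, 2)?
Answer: 3336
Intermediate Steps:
U = -8 (U = Mul(Rational(1, 9), Mul(Mul(6, -3), 4)) = Mul(Rational(1, 9), Mul(-18, 4)) = Mul(Rational(1, 9), -72) = -8)
Function('c')(u) = Add(24, Mul(2, Pow(u, 2))) (Function('c')(u) = Add(-1, Add(Add(Pow(u, 2), Mul(u, u)), Pow(5, 2))) = Add(-1, Add(Add(Pow(u, 2), Pow(u, 2)), 25)) = Add(-1, Add(Mul(2, Pow(u, 2)), 25)) = Add(-1, Add(25, Mul(2, Pow(u, 2)))) = Add(24, Mul(2, Pow(u, 2))))
Mul(Add(U, Function('c')(2)), A) = Mul(Add(-8, Add(24, Mul(2, Pow(2, 2)))), 139) = Mul(Add(-8, Add(24, Mul(2, 4))), 139) = Mul(Add(-8, Add(24, 8)), 139) = Mul(Add(-8, 32), 139) = Mul(24, 139) = 3336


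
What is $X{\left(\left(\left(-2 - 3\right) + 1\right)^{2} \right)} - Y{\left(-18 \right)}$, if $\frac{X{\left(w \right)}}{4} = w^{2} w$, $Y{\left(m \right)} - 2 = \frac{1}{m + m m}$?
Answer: $\frac{5012891}{306} \approx 16382.0$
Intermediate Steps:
$Y{\left(m \right)} = 2 + \frac{1}{m + m^{2}}$ ($Y{\left(m \right)} = 2 + \frac{1}{m + m m} = 2 + \frac{1}{m + m^{2}}$)
$X{\left(w \right)} = 4 w^{3}$ ($X{\left(w \right)} = 4 w^{2} w = 4 w^{3}$)
$X{\left(\left(\left(-2 - 3\right) + 1\right)^{2} \right)} - Y{\left(-18 \right)} = 4 \left(\left(\left(-2 - 3\right) + 1\right)^{2}\right)^{3} - \frac{1 + 2 \left(-18\right) + 2 \left(-18\right)^{2}}{\left(-18\right) \left(1 - 18\right)} = 4 \left(\left(\left(-2 - 3\right) + 1\right)^{2}\right)^{3} - - \frac{1 - 36 + 2 \cdot 324}{18 \left(-17\right)} = 4 \left(\left(-5 + 1\right)^{2}\right)^{3} - \left(- \frac{1}{18}\right) \left(- \frac{1}{17}\right) \left(1 - 36 + 648\right) = 4 \left(\left(-4\right)^{2}\right)^{3} - \left(- \frac{1}{18}\right) \left(- \frac{1}{17}\right) 613 = 4 \cdot 16^{3} - \frac{613}{306} = 4 \cdot 4096 - \frac{613}{306} = 16384 - \frac{613}{306} = \frac{5012891}{306}$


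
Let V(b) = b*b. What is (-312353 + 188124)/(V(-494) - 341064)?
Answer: 124229/97028 ≈ 1.2803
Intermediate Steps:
V(b) = b²
(-312353 + 188124)/(V(-494) - 341064) = (-312353 + 188124)/((-494)² - 341064) = -124229/(244036 - 341064) = -124229/(-97028) = -124229*(-1/97028) = 124229/97028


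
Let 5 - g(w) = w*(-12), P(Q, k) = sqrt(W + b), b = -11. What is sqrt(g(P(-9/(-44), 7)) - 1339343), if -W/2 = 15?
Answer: sqrt(-1339338 + 12*I*sqrt(41)) ≈ 0.033 + 1157.3*I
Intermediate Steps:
W = -30 (W = -2*15 = -30)
P(Q, k) = I*sqrt(41) (P(Q, k) = sqrt(-30 - 11) = sqrt(-41) = I*sqrt(41))
g(w) = 5 + 12*w (g(w) = 5 - w*(-12) = 5 - (-12)*w = 5 + 12*w)
sqrt(g(P(-9/(-44), 7)) - 1339343) = sqrt((5 + 12*(I*sqrt(41))) - 1339343) = sqrt((5 + 12*I*sqrt(41)) - 1339343) = sqrt(-1339338 + 12*I*sqrt(41))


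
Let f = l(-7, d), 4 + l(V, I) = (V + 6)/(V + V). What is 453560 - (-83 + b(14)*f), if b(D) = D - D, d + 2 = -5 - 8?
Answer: 453643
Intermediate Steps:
d = -15 (d = -2 + (-5 - 8) = -2 - 13 = -15)
l(V, I) = -4 + (6 + V)/(2*V) (l(V, I) = -4 + (V + 6)/(V + V) = -4 + (6 + V)/((2*V)) = -4 + (6 + V)*(1/(2*V)) = -4 + (6 + V)/(2*V))
f = -55/14 (f = -7/2 + 3/(-7) = -7/2 + 3*(-⅐) = -7/2 - 3/7 = -55/14 ≈ -3.9286)
b(D) = 0
453560 - (-83 + b(14)*f) = 453560 - (-83 + 0*(-55/14)) = 453560 - (-83 + 0) = 453560 - 1*(-83) = 453560 + 83 = 453643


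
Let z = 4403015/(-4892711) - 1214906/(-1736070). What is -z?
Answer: 17344472458/86674375365 ≈ 0.20011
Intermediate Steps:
z = -17344472458/86674375365 (z = 4403015*(-1/4892711) - 1214906*(-1/1736070) = -4403015/4892711 + 12397/17715 = -17344472458/86674375365 ≈ -0.20011)
-z = -1*(-17344472458/86674375365) = 17344472458/86674375365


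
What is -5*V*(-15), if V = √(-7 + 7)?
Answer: 0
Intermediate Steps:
V = 0 (V = √0 = 0)
-5*V*(-15) = -5*0*(-15) = 0*(-15) = 0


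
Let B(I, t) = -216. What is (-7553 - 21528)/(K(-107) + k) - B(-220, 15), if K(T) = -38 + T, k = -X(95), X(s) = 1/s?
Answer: 5738311/13776 ≈ 416.54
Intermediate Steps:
k = -1/95 ≈ -0.010526
(-7553 - 21528)/(K(-107) + k) - B(-220, 15) = (-7553 - 21528)/((-38 - 107) - 1/95) - 1*(-216) = -29081/(-145 - 1/95) + 216 = -29081/(-13776/95) + 216 = -29081*(-95/13776) + 216 = 2762695/13776 + 216 = 5738311/13776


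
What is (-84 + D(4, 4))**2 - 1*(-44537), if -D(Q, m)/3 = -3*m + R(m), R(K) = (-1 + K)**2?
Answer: 50162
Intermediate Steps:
D(Q, m) = -3*(-1 + m)**2 + 9*m (D(Q, m) = -3*(-3*m + (-1 + m)**2) = -3*((-1 + m)**2 - 3*m) = -3*(-1 + m)**2 + 9*m)
(-84 + D(4, 4))**2 - 1*(-44537) = (-84 + (-3*(-1 + 4)**2 + 9*4))**2 - 1*(-44537) = (-84 + (-3*3**2 + 36))**2 + 44537 = (-84 + (-3*9 + 36))**2 + 44537 = (-84 + (-27 + 36))**2 + 44537 = (-84 + 9)**2 + 44537 = (-75)**2 + 44537 = 5625 + 44537 = 50162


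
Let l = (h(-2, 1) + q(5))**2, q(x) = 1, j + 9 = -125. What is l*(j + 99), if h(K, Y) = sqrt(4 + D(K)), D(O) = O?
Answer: -105 - 70*sqrt(2) ≈ -203.99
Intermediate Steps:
j = -134 (j = -9 - 125 = -134)
h(K, Y) = sqrt(4 + K)
l = (1 + sqrt(2))**2 (l = (sqrt(4 - 2) + 1)**2 = (sqrt(2) + 1)**2 = (1 + sqrt(2))**2 ≈ 5.8284)
l*(j + 99) = (1 + sqrt(2))**2*(-134 + 99) = (1 + sqrt(2))**2*(-35) = -35*(1 + sqrt(2))**2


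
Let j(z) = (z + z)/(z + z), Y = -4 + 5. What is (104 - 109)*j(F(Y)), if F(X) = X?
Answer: -5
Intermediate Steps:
Y = 1
j(z) = 1 (j(z) = (2*z)/((2*z)) = (2*z)*(1/(2*z)) = 1)
(104 - 109)*j(F(Y)) = (104 - 109)*1 = -5*1 = -5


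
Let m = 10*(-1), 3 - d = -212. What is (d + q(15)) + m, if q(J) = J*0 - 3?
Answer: 202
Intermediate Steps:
d = 215 (d = 3 - 1*(-212) = 3 + 212 = 215)
m = -10
q(J) = -3 (q(J) = 0 - 3 = -3)
(d + q(15)) + m = (215 - 3) - 10 = 212 - 10 = 202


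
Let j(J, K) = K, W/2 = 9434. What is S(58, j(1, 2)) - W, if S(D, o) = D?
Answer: -18810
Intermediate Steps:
W = 18868 (W = 2*9434 = 18868)
S(58, j(1, 2)) - W = 58 - 1*18868 = 58 - 18868 = -18810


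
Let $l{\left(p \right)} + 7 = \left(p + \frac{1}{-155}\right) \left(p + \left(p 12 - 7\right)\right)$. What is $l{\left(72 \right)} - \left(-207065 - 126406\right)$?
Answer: $\frac{62053631}{155} \approx 4.0035 \cdot 10^{5}$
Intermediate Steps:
$l{\left(p \right)} = -7 + \left(-7 + 13 p\right) \left(- \frac{1}{155} + p\right)$ ($l{\left(p \right)} = -7 + \left(p + \frac{1}{-155}\right) \left(p + \left(p 12 - 7\right)\right) = -7 + \left(p - \frac{1}{155}\right) \left(p + \left(12 p - 7\right)\right) = -7 + \left(- \frac{1}{155} + p\right) \left(p + \left(-7 + 12 p\right)\right) = -7 + \left(- \frac{1}{155} + p\right) \left(-7 + 13 p\right) = -7 + \left(-7 + 13 p\right) \left(- \frac{1}{155} + p\right)$)
$l{\left(72 \right)} - \left(-207065 - 126406\right) = \left(- \frac{1078}{155} + 13 \cdot 72^{2} - \frac{79056}{155}\right) - \left(-207065 - 126406\right) = \left(- \frac{1078}{155} + 13 \cdot 5184 - \frac{79056}{155}\right) - -333471 = \left(- \frac{1078}{155} + 67392 - \frac{79056}{155}\right) + 333471 = \frac{10365626}{155} + 333471 = \frac{62053631}{155}$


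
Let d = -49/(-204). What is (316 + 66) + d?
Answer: 77977/204 ≈ 382.24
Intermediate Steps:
d = 49/204 (d = -49*(-1/204) = 49/204 ≈ 0.24020)
(316 + 66) + d = (316 + 66) + 49/204 = 382 + 49/204 = 77977/204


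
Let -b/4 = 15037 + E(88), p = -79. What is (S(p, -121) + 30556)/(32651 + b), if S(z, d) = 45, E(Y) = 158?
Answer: -30601/28129 ≈ -1.0879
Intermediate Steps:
b = -60780 (b = -4*(15037 + 158) = -4*15195 = -60780)
(S(p, -121) + 30556)/(32651 + b) = (45 + 30556)/(32651 - 60780) = 30601/(-28129) = 30601*(-1/28129) = -30601/28129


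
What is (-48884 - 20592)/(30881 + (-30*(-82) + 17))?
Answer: -34738/16679 ≈ -2.0827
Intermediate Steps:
(-48884 - 20592)/(30881 + (-30*(-82) + 17)) = -69476/(30881 + (2460 + 17)) = -69476/(30881 + 2477) = -69476/33358 = -69476*1/33358 = -34738/16679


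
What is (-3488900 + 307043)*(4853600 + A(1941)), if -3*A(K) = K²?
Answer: -11447599204461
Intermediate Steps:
A(K) = -K²/3
(-3488900 + 307043)*(4853600 + A(1941)) = (-3488900 + 307043)*(4853600 - ⅓*1941²) = -3181857*(4853600 - ⅓*3767481) = -3181857*(4853600 - 1255827) = -3181857*3597773 = -11447599204461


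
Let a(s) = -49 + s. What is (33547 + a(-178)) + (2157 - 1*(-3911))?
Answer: 39388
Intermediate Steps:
(33547 + a(-178)) + (2157 - 1*(-3911)) = (33547 + (-49 - 178)) + (2157 - 1*(-3911)) = (33547 - 227) + (2157 + 3911) = 33320 + 6068 = 39388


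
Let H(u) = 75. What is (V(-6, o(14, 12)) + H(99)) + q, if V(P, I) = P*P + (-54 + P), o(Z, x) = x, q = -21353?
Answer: -21302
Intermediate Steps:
V(P, I) = -54 + P + P² (V(P, I) = P² + (-54 + P) = -54 + P + P²)
(V(-6, o(14, 12)) + H(99)) + q = ((-54 - 6 + (-6)²) + 75) - 21353 = ((-54 - 6 + 36) + 75) - 21353 = (-24 + 75) - 21353 = 51 - 21353 = -21302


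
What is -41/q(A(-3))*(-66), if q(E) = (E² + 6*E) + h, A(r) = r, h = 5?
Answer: -1353/2 ≈ -676.50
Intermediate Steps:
q(E) = 5 + E² + 6*E (q(E) = (E² + 6*E) + 5 = 5 + E² + 6*E)
-41/q(A(-3))*(-66) = -41/(5 + (-3)² + 6*(-3))*(-66) = -41/(5 + 9 - 18)*(-66) = -41/(-4)*(-66) = -41*(-¼)*(-66) = (41/4)*(-66) = -1353/2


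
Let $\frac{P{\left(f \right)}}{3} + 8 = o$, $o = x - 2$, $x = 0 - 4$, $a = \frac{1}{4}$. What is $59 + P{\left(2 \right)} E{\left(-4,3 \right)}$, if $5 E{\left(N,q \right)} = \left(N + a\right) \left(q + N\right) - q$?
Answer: $\frac{527}{10} \approx 52.7$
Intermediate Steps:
$a = \frac{1}{4} \approx 0.25$
$x = -4$
$o = -6$ ($o = -4 - 2 = -6$)
$P{\left(f \right)} = -42$ ($P{\left(f \right)} = -24 + 3 \left(-6\right) = -24 - 18 = -42$)
$E{\left(N,q \right)} = - \frac{q}{5} + \frac{\left(\frac{1}{4} + N\right) \left(N + q\right)}{5}$ ($E{\left(N,q \right)} = \frac{\left(N + \frac{1}{4}\right) \left(q + N\right) - q}{5} = \frac{\left(\frac{1}{4} + N\right) \left(N + q\right) - q}{5} = \frac{- q + \left(\frac{1}{4} + N\right) \left(N + q\right)}{5} = - \frac{q}{5} + \frac{\left(\frac{1}{4} + N\right) \left(N + q\right)}{5}$)
$59 + P{\left(2 \right)} E{\left(-4,3 \right)} = 59 - 42 \left(\left(- \frac{3}{20}\right) 3 + \frac{\left(-4\right)^{2}}{5} + \frac{1}{20} \left(-4\right) + \frac{1}{5} \left(-4\right) 3\right) = 59 - 42 \left(- \frac{9}{20} + \frac{1}{5} \cdot 16 - \frac{1}{5} - \frac{12}{5}\right) = 59 - 42 \left(- \frac{9}{20} + \frac{16}{5} - \frac{1}{5} - \frac{12}{5}\right) = 59 - \frac{63}{10} = \frac{527}{10}$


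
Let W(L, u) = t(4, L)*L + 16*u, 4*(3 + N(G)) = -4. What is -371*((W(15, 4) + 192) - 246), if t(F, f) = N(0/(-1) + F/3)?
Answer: 18550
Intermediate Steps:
N(G) = -4 (N(G) = -3 + (1/4)*(-4) = -3 - 1 = -4)
t(F, f) = -4
W(L, u) = -4*L + 16*u
-371*((W(15, 4) + 192) - 246) = -371*(((-4*15 + 16*4) + 192) - 246) = -371*(((-60 + 64) + 192) - 246) = -371*((4 + 192) - 246) = -371*(196 - 246) = -371*(-50) = 18550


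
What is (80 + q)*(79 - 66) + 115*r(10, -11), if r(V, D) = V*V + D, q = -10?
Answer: 11145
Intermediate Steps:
r(V, D) = D + V**2 (r(V, D) = V**2 + D = D + V**2)
(80 + q)*(79 - 66) + 115*r(10, -11) = (80 - 10)*(79 - 66) + 115*(-11 + 10**2) = 70*13 + 115*(-11 + 100) = 910 + 115*89 = 910 + 10235 = 11145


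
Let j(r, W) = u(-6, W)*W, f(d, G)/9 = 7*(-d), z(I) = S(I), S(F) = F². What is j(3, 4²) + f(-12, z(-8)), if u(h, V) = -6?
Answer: 660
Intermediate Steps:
z(I) = I²
f(d, G) = -63*d (f(d, G) = 9*(7*(-d)) = 9*(-7*d) = -63*d)
j(r, W) = -6*W
j(3, 4²) + f(-12, z(-8)) = -6*4² - 63*(-12) = -6*16 + 756 = -96 + 756 = 660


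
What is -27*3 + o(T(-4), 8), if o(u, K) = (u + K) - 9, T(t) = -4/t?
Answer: -81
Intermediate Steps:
o(u, K) = -9 + K + u (o(u, K) = (K + u) - 9 = -9 + K + u)
-27*3 + o(T(-4), 8) = -27*3 + (-9 + 8 - 4/(-4)) = -81 + (-9 + 8 - 4*(-¼)) = -81 + (-9 + 8 + 1) = -81 + 0 = -81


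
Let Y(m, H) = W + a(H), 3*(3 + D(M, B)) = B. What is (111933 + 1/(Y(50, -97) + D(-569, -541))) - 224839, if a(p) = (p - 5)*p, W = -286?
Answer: -3192304241/28274 ≈ -1.1291e+5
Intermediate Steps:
a(p) = p*(-5 + p) (a(p) = (-5 + p)*p = p*(-5 + p))
D(M, B) = -3 + B/3
Y(m, H) = -286 + H*(-5 + H)
(111933 + 1/(Y(50, -97) + D(-569, -541))) - 224839 = (111933 + 1/((-286 - 97*(-5 - 97)) + (-3 + (⅓)*(-541)))) - 224839 = (111933 + 1/((-286 - 97*(-102)) + (-3 - 541/3))) - 224839 = (111933 + 1/((-286 + 9894) - 550/3)) - 224839 = (111933 + 1/(9608 - 550/3)) - 224839 = (111933 + 1/(28274/3)) - 224839 = (111933 + 3/28274) - 224839 = 3164793645/28274 - 224839 = -3192304241/28274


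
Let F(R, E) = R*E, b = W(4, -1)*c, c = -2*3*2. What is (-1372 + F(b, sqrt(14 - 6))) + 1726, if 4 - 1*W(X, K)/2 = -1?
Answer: 354 - 240*sqrt(2) ≈ 14.589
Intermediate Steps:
W(X, K) = 10 (W(X, K) = 8 - 2*(-1) = 8 + 2 = 10)
c = -12 (c = -6*2 = -12)
b = -120 (b = 10*(-12) = -120)
F(R, E) = E*R
(-1372 + F(b, sqrt(14 - 6))) + 1726 = (-1372 + sqrt(14 - 6)*(-120)) + 1726 = (-1372 + sqrt(8)*(-120)) + 1726 = (-1372 + (2*sqrt(2))*(-120)) + 1726 = (-1372 - 240*sqrt(2)) + 1726 = 354 - 240*sqrt(2)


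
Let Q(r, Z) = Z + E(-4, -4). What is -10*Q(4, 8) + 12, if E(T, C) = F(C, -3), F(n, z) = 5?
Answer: -118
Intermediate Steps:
E(T, C) = 5
Q(r, Z) = 5 + Z (Q(r, Z) = Z + 5 = 5 + Z)
-10*Q(4, 8) + 12 = -10*(5 + 8) + 12 = -10*13 + 12 = -130 + 12 = -118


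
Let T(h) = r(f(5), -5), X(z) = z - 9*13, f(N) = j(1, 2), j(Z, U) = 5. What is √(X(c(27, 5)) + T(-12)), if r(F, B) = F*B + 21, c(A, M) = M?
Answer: 2*I*√29 ≈ 10.77*I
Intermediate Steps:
f(N) = 5
r(F, B) = 21 + B*F (r(F, B) = B*F + 21 = 21 + B*F)
X(z) = -117 + z (X(z) = z - 117 = -117 + z)
T(h) = -4 (T(h) = 21 - 5*5 = 21 - 25 = -4)
√(X(c(27, 5)) + T(-12)) = √((-117 + 5) - 4) = √(-112 - 4) = √(-116) = 2*I*√29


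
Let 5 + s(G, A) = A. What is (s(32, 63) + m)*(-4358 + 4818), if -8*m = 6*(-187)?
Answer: 91195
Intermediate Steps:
s(G, A) = -5 + A
m = 561/4 (m = -3*(-187)/4 = -⅛*(-1122) = 561/4 ≈ 140.25)
(s(32, 63) + m)*(-4358 + 4818) = ((-5 + 63) + 561/4)*(-4358 + 4818) = (58 + 561/4)*460 = (793/4)*460 = 91195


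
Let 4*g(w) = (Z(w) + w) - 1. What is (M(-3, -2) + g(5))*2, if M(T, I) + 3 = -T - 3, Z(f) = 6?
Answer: -1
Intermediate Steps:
M(T, I) = -6 - T (M(T, I) = -3 + (-T - 3) = -3 + (-3 - T) = -6 - T)
g(w) = 5/4 + w/4 (g(w) = ((6 + w) - 1)/4 = (5 + w)/4 = 5/4 + w/4)
(M(-3, -2) + g(5))*2 = ((-6 - 1*(-3)) + (5/4 + (¼)*5))*2 = ((-6 + 3) + (5/4 + 5/4))*2 = (-3 + 5/2)*2 = -½*2 = -1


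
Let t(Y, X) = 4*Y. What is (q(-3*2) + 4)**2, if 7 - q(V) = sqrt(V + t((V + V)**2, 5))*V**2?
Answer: 738841 - 792*sqrt(570) ≈ 7.1993e+5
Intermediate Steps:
q(V) = 7 - V**2*sqrt(V + 16*V**2) (q(V) = 7 - sqrt(V + 4*(V + V)**2)*V**2 = 7 - sqrt(V + 4*(2*V)**2)*V**2 = 7 - sqrt(V + 4*(4*V**2))*V**2 = 7 - sqrt(V + 16*V**2)*V**2 = 7 - V**2*sqrt(V + 16*V**2))
(q(-3*2) + 4)**2 = ((7 - (-3*2)**2*sqrt((-3*2)*(1 + 16*(-3*2)))) + 4)**2 = ((7 - 1*(-6)**2*sqrt(-6*(1 + 16*(-6)))) + 4)**2 = ((7 - 1*36*sqrt(-6*(1 - 96))) + 4)**2 = ((7 - 1*36*sqrt(-6*(-95))) + 4)**2 = ((7 - 1*36*sqrt(570)) + 4)**2 = ((7 - 36*sqrt(570)) + 4)**2 = (11 - 36*sqrt(570))**2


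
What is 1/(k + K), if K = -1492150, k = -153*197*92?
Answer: -1/4265122 ≈ -2.3446e-7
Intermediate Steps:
k = -2772972 (k = -30141*92 = -2772972)
1/(k + K) = 1/(-2772972 - 1492150) = 1/(-4265122) = -1/4265122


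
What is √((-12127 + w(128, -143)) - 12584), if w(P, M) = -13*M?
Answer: 2*I*√5713 ≈ 151.17*I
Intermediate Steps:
√((-12127 + w(128, -143)) - 12584) = √((-12127 - 13*(-143)) - 12584) = √((-12127 + 1859) - 12584) = √(-10268 - 12584) = √(-22852) = 2*I*√5713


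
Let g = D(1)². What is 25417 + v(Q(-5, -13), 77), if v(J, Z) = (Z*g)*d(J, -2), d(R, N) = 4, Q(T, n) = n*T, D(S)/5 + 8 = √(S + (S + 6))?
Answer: 579817 - 246400*√2 ≈ 2.3135e+5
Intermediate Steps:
D(S) = -40 + 5*√(6 + 2*S) (D(S) = -40 + 5*√(S + (S + 6)) = -40 + 5*√(S + (6 + S)) = -40 + 5*√(6 + 2*S))
Q(T, n) = T*n
g = (-40 + 10*√2)² (g = (-40 + 5*√(6 + 2*1))² = (-40 + 5*√(6 + 2))² = (-40 + 5*√8)² = (-40 + 5*(2*√2))² = (-40 + 10*√2)² ≈ 668.63)
v(J, Z) = 4*Z*(1800 - 800*√2) (v(J, Z) = (Z*(1800 - 800*√2))*4 = 4*Z*(1800 - 800*√2))
25417 + v(Q(-5, -13), 77) = 25417 + 400*77*(4 - √2)² = 25417 + 30800*(4 - √2)²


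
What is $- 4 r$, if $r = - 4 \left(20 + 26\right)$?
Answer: $736$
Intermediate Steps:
$r = -184$ ($r = \left(-4\right) 46 = -184$)
$- 4 r = \left(-4\right) \left(-184\right) = 736$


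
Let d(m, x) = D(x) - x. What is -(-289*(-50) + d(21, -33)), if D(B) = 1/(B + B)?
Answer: -955877/66 ≈ -14483.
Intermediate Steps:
D(B) = 1/(2*B)
d(m, x) = 1/(2*x) - x
-(-289*(-50) + d(21, -33)) = -(-289*(-50) + ((½)/(-33) - 1*(-33))) = -(14450 + ((½)*(-1/33) + 33)) = -(14450 + (-1/66 + 33)) = -(14450 + 2177/66) = -1*955877/66 = -955877/66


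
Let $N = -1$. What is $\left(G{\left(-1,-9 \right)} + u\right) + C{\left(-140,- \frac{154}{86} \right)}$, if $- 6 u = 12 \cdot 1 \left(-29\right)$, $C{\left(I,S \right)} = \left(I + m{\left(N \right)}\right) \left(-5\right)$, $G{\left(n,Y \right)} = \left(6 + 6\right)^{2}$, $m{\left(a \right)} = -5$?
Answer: $927$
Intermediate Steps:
$G{\left(n,Y \right)} = 144$ ($G{\left(n,Y \right)} = 12^{2} = 144$)
$C{\left(I,S \right)} = 25 - 5 I$ ($C{\left(I,S \right)} = \left(I - 5\right) \left(-5\right) = \left(-5 + I\right) \left(-5\right) = 25 - 5 I$)
$u = 58$ ($u = - \frac{12 \cdot 1 \left(-29\right)}{6} = - \frac{12 \left(-29\right)}{6} = \left(- \frac{1}{6}\right) \left(-348\right) = 58$)
$\left(G{\left(-1,-9 \right)} + u\right) + C{\left(-140,- \frac{154}{86} \right)} = \left(144 + 58\right) + \left(25 - -700\right) = 202 + \left(25 + 700\right) = 202 + 725 = 927$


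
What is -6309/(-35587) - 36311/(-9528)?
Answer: 1352311709/339072936 ≈ 3.9883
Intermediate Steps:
-6309/(-35587) - 36311/(-9528) = -6309*(-1/35587) - 36311*(-1/9528) = 6309/35587 + 36311/9528 = 1352311709/339072936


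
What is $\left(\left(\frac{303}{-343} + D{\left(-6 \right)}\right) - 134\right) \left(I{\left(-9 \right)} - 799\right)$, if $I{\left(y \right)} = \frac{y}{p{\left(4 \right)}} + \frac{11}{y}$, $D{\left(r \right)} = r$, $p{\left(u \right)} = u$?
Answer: $\frac{199429021}{1764} \approx 1.1306 \cdot 10^{5}$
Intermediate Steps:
$I{\left(y \right)} = \frac{11}{y} + \frac{y}{4}$ ($I{\left(y \right)} = \frac{y}{4} + \frac{11}{y} = \frac{11}{y} + \frac{y}{4}$)
$\left(\left(\frac{303}{-343} + D{\left(-6 \right)}\right) - 134\right) \left(I{\left(-9 \right)} - 799\right) = \left(\left(\frac{303}{-343} - 6\right) - 134\right) \left(\left(\frac{11}{-9} + \frac{1}{4} \left(-9\right)\right) - 799\right) = \left(\left(303 \left(- \frac{1}{343}\right) - 6\right) - 134\right) \left(\left(11 \left(- \frac{1}{9}\right) - \frac{9}{4}\right) - 799\right) = \left(\left(- \frac{303}{343} - 6\right) - 134\right) \left(\left(- \frac{11}{9} - \frac{9}{4}\right) - 799\right) = \left(- \frac{2361}{343} - 134\right) \left(- \frac{125}{36} - 799\right) = \left(- \frac{48323}{343}\right) \left(- \frac{28889}{36}\right) = \frac{199429021}{1764}$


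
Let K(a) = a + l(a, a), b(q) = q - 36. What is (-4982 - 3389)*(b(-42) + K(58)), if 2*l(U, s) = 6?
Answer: 142307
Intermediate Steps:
b(q) = -36 + q
l(U, s) = 3 (l(U, s) = (1/2)*6 = 3)
K(a) = 3 + a (K(a) = a + 3 = 3 + a)
(-4982 - 3389)*(b(-42) + K(58)) = (-4982 - 3389)*((-36 - 42) + (3 + 58)) = -8371*(-78 + 61) = -8371*(-17) = 142307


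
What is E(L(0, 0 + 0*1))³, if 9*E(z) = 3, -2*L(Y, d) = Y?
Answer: 1/27 ≈ 0.037037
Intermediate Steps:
L(Y, d) = -Y/2
E(z) = ⅓ (E(z) = (⅑)*3 = ⅓)
E(L(0, 0 + 0*1))³ = (⅓)³ = 1/27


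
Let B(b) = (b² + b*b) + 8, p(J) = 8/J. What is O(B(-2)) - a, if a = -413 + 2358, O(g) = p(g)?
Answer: -3889/2 ≈ -1944.5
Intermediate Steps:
B(b) = 8 + 2*b² (B(b) = (b² + b²) + 8 = 2*b² + 8 = 8 + 2*b²)
O(g) = 8/g
a = 1945
O(B(-2)) - a = 8/(8 + 2*(-2)²) - 1*1945 = 8/(8 + 2*4) - 1945 = 8/(8 + 8) - 1945 = 8/16 - 1945 = 8*(1/16) - 1945 = ½ - 1945 = -3889/2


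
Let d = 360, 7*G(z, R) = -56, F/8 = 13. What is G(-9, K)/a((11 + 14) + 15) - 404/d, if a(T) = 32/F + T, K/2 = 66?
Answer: -15571/11790 ≈ -1.3207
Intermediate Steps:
F = 104 (F = 8*13 = 104)
K = 132 (K = 2*66 = 132)
G(z, R) = -8 (G(z, R) = (⅐)*(-56) = -8)
a(T) = 4/13 + T (a(T) = 32/104 + T = 32*(1/104) + T = 4/13 + T)
G(-9, K)/a((11 + 14) + 15) - 404/d = -8/(4/13 + ((11 + 14) + 15)) - 404/360 = -8/(4/13 + (25 + 15)) - 404*1/360 = -8/(4/13 + 40) - 101/90 = -8/524/13 - 101/90 = -8*13/524 - 101/90 = -26/131 - 101/90 = -15571/11790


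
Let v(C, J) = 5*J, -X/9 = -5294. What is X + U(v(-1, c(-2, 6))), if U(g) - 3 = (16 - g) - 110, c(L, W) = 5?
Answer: 47530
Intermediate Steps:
X = 47646 (X = -9*(-5294) = 47646)
U(g) = -91 - g (U(g) = 3 + ((16 - g) - 110) = 3 + (-94 - g) = -91 - g)
X + U(v(-1, c(-2, 6))) = 47646 + (-91 - 5*5) = 47646 + (-91 - 1*25) = 47646 + (-91 - 25) = 47646 - 116 = 47530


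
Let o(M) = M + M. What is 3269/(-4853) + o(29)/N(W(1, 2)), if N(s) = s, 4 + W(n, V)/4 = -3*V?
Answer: -206117/97060 ≈ -2.1236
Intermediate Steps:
W(n, V) = -16 - 12*V (W(n, V) = -16 + 4*(-3*V) = -16 - 12*V)
o(M) = 2*M
3269/(-4853) + o(29)/N(W(1, 2)) = 3269/(-4853) + (2*29)/(-16 - 12*2) = 3269*(-1/4853) + 58/(-16 - 24) = -3269/4853 + 58/(-40) = -3269/4853 + 58*(-1/40) = -3269/4853 - 29/20 = -206117/97060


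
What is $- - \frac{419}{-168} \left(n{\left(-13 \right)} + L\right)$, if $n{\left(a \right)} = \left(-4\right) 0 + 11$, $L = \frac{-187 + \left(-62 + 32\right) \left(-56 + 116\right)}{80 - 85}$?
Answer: $- \frac{427799}{420} \approx -1018.6$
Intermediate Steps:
$L = \frac{1987}{5}$ ($L = \frac{-187 - 1800}{-5} = \left(-187 - 1800\right) \left(- \frac{1}{5}\right) = \left(-1987\right) \left(- \frac{1}{5}\right) = \frac{1987}{5} \approx 397.4$)
$n{\left(a \right)} = 11$ ($n{\left(a \right)} = 0 + 11 = 11$)
$- - \frac{419}{-168} \left(n{\left(-13 \right)} + L\right) = - - \frac{419}{-168} \left(11 + \frac{1987}{5}\right) = - \frac{\left(-419\right) \left(- \frac{1}{168}\right) 2042}{5} = - \frac{419 \cdot 2042}{168 \cdot 5} = \left(-1\right) \frac{427799}{420} = - \frac{427799}{420}$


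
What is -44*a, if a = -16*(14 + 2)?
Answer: 11264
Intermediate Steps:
a = -256 (a = -16*16 = -256)
-44*a = -44*(-256) = 11264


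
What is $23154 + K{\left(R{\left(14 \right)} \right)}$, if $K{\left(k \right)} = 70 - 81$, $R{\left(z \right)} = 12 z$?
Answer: $23143$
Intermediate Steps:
$K{\left(k \right)} = -11$
$23154 + K{\left(R{\left(14 \right)} \right)} = 23154 - 11 = 23143$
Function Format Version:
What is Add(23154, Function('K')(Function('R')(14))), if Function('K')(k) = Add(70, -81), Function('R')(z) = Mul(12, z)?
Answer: 23143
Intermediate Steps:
Function('K')(k) = -11
Add(23154, Function('K')(Function('R')(14))) = Add(23154, -11) = 23143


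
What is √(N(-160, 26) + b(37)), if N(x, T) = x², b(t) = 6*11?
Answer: √25666 ≈ 160.21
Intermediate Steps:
b(t) = 66
√(N(-160, 26) + b(37)) = √((-160)² + 66) = √(25600 + 66) = √25666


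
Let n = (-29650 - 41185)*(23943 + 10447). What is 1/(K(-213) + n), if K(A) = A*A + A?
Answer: -1/2435970494 ≈ -4.1051e-10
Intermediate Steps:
K(A) = A + A**2 (K(A) = A**2 + A = A + A**2)
n = -2436015650 (n = -70835*34390 = -2436015650)
1/(K(-213) + n) = 1/(-213*(1 - 213) - 2436015650) = 1/(-213*(-212) - 2436015650) = 1/(45156 - 2436015650) = 1/(-2435970494) = -1/2435970494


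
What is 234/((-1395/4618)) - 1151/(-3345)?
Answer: -80289811/103695 ≈ -774.29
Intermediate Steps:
234/((-1395/4618)) - 1151/(-3345) = 234/((-1395*1/4618)) - 1151*(-1/3345) = 234/(-1395/4618) + 1151/3345 = 234*(-4618/1395) + 1151/3345 = -120068/155 + 1151/3345 = -80289811/103695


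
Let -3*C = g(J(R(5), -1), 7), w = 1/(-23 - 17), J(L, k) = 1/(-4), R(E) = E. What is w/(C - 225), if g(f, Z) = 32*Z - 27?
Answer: 3/34880 ≈ 8.6009e-5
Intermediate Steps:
J(L, k) = -¼
w = -1/40 (w = 1/(-40) = -1/40 ≈ -0.025000)
g(f, Z) = -27 + 32*Z
C = -197/3 (C = -(-27 + 32*7)/3 = -(-27 + 224)/3 = -⅓*197 = -197/3 ≈ -65.667)
w/(C - 225) = -1/(40*(-197/3 - 225)) = -1/(40*(-872/3)) = -1/40*(-3/872) = 3/34880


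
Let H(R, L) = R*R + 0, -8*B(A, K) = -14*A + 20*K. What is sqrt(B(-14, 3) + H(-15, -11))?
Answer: sqrt(193) ≈ 13.892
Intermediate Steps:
B(A, K) = -5*K/2 + 7*A/4 (B(A, K) = -(-14*A + 20*K)/8 = -5*K/2 + 7*A/4)
H(R, L) = R**2 (H(R, L) = R**2 + 0 = R**2)
sqrt(B(-14, 3) + H(-15, -11)) = sqrt((-5/2*3 + (7/4)*(-14)) + (-15)**2) = sqrt((-15/2 - 49/2) + 225) = sqrt(-32 + 225) = sqrt(193)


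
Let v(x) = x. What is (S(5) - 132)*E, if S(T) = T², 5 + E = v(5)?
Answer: 0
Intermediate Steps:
E = 0 (E = -5 + 5 = 0)
(S(5) - 132)*E = (5² - 132)*0 = (25 - 132)*0 = -107*0 = 0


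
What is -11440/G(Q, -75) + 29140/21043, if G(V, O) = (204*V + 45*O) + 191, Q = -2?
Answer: 43175350/9448307 ≈ 4.5696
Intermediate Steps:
G(V, O) = 191 + 45*O + 204*V (G(V, O) = (45*O + 204*V) + 191 = 191 + 45*O + 204*V)
-11440/G(Q, -75) + 29140/21043 = -11440/(191 + 45*(-75) + 204*(-2)) + 29140/21043 = -11440/(191 - 3375 - 408) + 29140*(1/21043) = -11440/(-3592) + 29140/21043 = -11440*(-1/3592) + 29140/21043 = 1430/449 + 29140/21043 = 43175350/9448307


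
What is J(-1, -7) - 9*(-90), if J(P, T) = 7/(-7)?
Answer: 809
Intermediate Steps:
J(P, T) = -1 (J(P, T) = 7*(-⅐) = -1)
J(-1, -7) - 9*(-90) = -1 - 9*(-90) = -1 + 810 = 809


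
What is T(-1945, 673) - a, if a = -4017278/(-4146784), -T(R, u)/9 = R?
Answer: 36292718321/2073392 ≈ 17504.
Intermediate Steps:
T(R, u) = -9*R
a = 2008639/2073392 (a = -4017278*(-1/4146784) = 2008639/2073392 ≈ 0.96877)
T(-1945, 673) - a = -9*(-1945) - 1*2008639/2073392 = 17505 - 2008639/2073392 = 36292718321/2073392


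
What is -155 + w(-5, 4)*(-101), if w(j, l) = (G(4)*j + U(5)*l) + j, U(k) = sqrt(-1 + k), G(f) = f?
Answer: 1562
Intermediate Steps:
w(j, l) = 2*l + 5*j (w(j, l) = (4*j + sqrt(-1 + 5)*l) + j = (4*j + sqrt(4)*l) + j = (4*j + 2*l) + j = (2*l + 4*j) + j = 2*l + 5*j)
-155 + w(-5, 4)*(-101) = -155 + (2*4 + 5*(-5))*(-101) = -155 + (8 - 25)*(-101) = -155 - 17*(-101) = -155 + 1717 = 1562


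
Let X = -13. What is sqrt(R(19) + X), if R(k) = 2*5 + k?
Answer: 4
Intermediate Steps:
R(k) = 10 + k
sqrt(R(19) + X) = sqrt((10 + 19) - 13) = sqrt(29 - 13) = sqrt(16) = 4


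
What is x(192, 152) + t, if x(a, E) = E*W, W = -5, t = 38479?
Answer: 37719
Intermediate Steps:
x(a, E) = -5*E (x(a, E) = E*(-5) = -5*E)
x(192, 152) + t = -5*152 + 38479 = -760 + 38479 = 37719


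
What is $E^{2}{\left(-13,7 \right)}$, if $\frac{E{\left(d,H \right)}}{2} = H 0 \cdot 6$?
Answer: $0$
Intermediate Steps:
$E{\left(d,H \right)} = 0$ ($E{\left(d,H \right)} = 2 H 0 \cdot 6 = 2 \cdot 0 \cdot 6 = 2 \cdot 0 = 0$)
$E^{2}{\left(-13,7 \right)} = 0^{2} = 0$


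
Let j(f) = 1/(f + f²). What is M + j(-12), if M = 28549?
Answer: 3768469/132 ≈ 28549.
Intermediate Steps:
M + j(-12) = 28549 + 1/((-12)*(1 - 12)) = 28549 - 1/12/(-11) = 28549 - 1/12*(-1/11) = 28549 + 1/132 = 3768469/132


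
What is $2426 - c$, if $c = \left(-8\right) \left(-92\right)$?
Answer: $1690$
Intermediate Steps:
$c = 736$
$2426 - c = 2426 - 736 = 1690$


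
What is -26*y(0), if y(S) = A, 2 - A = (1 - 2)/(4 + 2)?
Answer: -169/3 ≈ -56.333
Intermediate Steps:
A = 13/6 (A = 2 - (1 - 2)/(4 + 2) = 2 - (-1)/6 = 2 - 1*(-1/6) = 2 + 1/6 = 13/6 ≈ 2.1667)
y(S) = 13/6
-26*y(0) = -26*13/6 = -169/3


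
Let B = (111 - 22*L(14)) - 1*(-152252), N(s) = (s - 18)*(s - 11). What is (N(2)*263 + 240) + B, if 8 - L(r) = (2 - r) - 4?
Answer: 189947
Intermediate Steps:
L(r) = 10 + r (L(r) = 8 - ((2 - r) - 4) = 8 - (-2 - r) = 8 + (2 + r) = 10 + r)
N(s) = (-18 + s)*(-11 + s)
B = 151835 (B = (111 - 22*(10 + 14)) - 1*(-152252) = (111 - 22*24) + 152252 = (111 - 528) + 152252 = -417 + 152252 = 151835)
(N(2)*263 + 240) + B = ((198 + 2² - 29*2)*263 + 240) + 151835 = ((198 + 4 - 58)*263 + 240) + 151835 = (144*263 + 240) + 151835 = (37872 + 240) + 151835 = 38112 + 151835 = 189947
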